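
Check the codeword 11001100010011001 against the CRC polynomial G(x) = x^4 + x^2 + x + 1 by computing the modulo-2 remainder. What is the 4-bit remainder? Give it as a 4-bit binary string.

0000

Modulo-2 division of 11001100010011001 by 10111:
  pos 0: 11001 XOR 10111 = 01110
  pos 1: 11101 XOR 10111 = 01010
  pos 2: 10100 XOR 10111 = 00011
  pos 5: 11001 XOR 10111 = 01110
  pos 6: 11100 XOR 10111 = 01011
  pos 7: 10110 XOR 10111 = 00001
  pos 11: 11100 XOR 10111 = 01011
  pos 12: 10111 XOR 10111 = 00000
Remainder = 0000 (zero — the frame passes the CRC check).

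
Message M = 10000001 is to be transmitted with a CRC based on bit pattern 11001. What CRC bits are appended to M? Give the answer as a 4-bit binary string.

0100

Append 4 zeros: 100000010000. Divide by 11001 (XOR where the leading bit is 1):
  pos 0: 10000 XOR 11001 = 01001
  pos 1: 10010 XOR 11001 = 01011
  pos 2: 10110 XOR 11001 = 01111
  pos 3: 11111 XOR 11001 = 00110
  pos 5: 11000 XOR 11001 = 00001
Remainder (last 4 bits) = 0100. This is the CRC / FCS.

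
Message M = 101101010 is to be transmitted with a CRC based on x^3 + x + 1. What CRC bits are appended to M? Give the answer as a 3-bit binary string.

Append 3 zeros: 101101010000. Divide by 1011 (XOR where the leading bit is 1):
  pos 0: 1011 XOR 1011 = 0000
  pos 5: 1010 XOR 1011 = 0001
  pos 8: 1000 XOR 1011 = 0011
Remainder (last 3 bits) = 011. This is the CRC / FCS.

011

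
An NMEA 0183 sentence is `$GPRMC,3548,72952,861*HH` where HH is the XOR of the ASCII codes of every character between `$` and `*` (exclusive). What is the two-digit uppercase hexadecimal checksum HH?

69

XOR the ASCII codes of the payload characters:
  'G' = 0x47 → acc = 0x47
  'P' = 0x50 → acc = 0x17
  'R' = 0x52 → acc = 0x45
  'M' = 0x4D → acc = 0x08
  'C' = 0x43 → acc = 0x4B
  ',' = 0x2C → acc = 0x67
  '3' = 0x33 → acc = 0x54
  '5' = 0x35 → acc = 0x61
  '4' = 0x34 → acc = 0x55
  '8' = 0x38 → acc = 0x6D
  ',' = 0x2C → acc = 0x41
  '7' = 0x37 → acc = 0x76
  '2' = 0x32 → acc = 0x44
  '9' = 0x39 → acc = 0x7D
  '5' = 0x35 → acc = 0x48
  '2' = 0x32 → acc = 0x7A
  ',' = 0x2C → acc = 0x56
  '8' = 0x38 → acc = 0x6E
  '6' = 0x36 → acc = 0x58
  '1' = 0x31 → acc = 0x69
Checksum = 0x69.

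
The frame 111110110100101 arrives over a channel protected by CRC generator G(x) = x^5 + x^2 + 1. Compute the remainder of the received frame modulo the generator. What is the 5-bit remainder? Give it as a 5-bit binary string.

00000

Modulo-2 division of 111110110100101 by 100101:
  pos 0: 111110 XOR 100101 = 011011
  pos 1: 110111 XOR 100101 = 010010
  pos 2: 100101 XOR 100101 = 000000
  pos 9: 100101 XOR 100101 = 000000
Remainder = 00000 (zero — the frame passes the CRC check).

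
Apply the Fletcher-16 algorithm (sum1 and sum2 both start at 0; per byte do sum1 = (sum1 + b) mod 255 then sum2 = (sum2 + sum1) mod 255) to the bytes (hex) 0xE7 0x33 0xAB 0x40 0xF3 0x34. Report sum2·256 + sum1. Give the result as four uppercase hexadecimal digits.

FA2F

Running sums (mod 255):
  after byte 0 (0xE7): sum1=231, sum2=231
  after byte 1 (0x33): sum1=27, sum2=3
  after byte 2 (0xAB): sum1=198, sum2=201
  after byte 3 (0x40): sum1=7, sum2=208
  after byte 4 (0xF3): sum1=250, sum2=203
  after byte 5 (0x34): sum1=47, sum2=250
Checksum = sum2·256 + sum1 = 250·256 + 47 = 64047 = 0xFA2F.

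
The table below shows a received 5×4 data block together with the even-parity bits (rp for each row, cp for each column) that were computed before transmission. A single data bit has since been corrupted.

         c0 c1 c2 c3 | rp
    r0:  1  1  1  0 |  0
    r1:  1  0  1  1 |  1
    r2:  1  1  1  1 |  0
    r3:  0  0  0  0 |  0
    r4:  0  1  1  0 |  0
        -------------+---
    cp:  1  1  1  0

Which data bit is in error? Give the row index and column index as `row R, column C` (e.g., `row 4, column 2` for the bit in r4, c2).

Recompute each row's even parity and compare to rp:
  r0: data parity 1, sent rp 0 → mismatch
  r1: data parity 1, sent rp 1 → ok
  r2: data parity 0, sent rp 0 → ok
  r3: data parity 0, sent rp 0 → ok
  r4: data parity 0, sent rp 0 → ok
Recompute each column's even parity and compare to cp:
  c0: data parity 1, sent cp 1 → ok
  c1: data parity 1, sent cp 1 → ok
  c2: data parity 0, sent cp 1 → mismatch
  c3: data parity 0, sent cp 0 → ok
Exactly one row (r0) and one column (c2) fail → the flipped bit is at their intersection.

row 0, column 2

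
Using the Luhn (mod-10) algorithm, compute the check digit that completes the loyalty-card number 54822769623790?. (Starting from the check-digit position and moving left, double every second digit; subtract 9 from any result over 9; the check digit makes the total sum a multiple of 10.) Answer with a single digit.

Partial digits right→left: 0 9 7 3 2 6 9 6 7 2 2 8 4 5
Double every second digit counting from the check-digit position (so the 1st, 3rd, 5th, ... of the partial from the right).
  doubled (with −9 where >9): 0 5 4 9 5 4 8 → sum 35
  kept as-is: 9 3 6 6 2 8 5 → sum 39
Total = 35 + 39 = 74.
Check digit = (10 − (74 mod 10)) mod 10 = 6.

6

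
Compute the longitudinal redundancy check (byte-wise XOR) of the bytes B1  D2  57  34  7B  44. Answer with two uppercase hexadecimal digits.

3F

XOR the bytes together:
  start with 0xB1
  0xB1 ⊕ 0xD2 = 0x63
  0x63 ⊕ 0x57 = 0x34
  0x34 ⊕ 0x34 = 0x00
  0x00 ⊕ 0x7B = 0x7B
  0x7B ⊕ 0x44 = 0x3F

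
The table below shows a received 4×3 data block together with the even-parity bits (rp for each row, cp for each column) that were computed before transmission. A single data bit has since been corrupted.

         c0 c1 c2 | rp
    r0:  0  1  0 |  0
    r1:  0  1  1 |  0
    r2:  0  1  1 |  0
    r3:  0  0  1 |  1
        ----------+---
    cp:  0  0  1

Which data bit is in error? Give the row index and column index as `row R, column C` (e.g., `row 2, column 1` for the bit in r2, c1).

Recompute each row's even parity and compare to rp:
  r0: data parity 1, sent rp 0 → mismatch
  r1: data parity 0, sent rp 0 → ok
  r2: data parity 0, sent rp 0 → ok
  r3: data parity 1, sent rp 1 → ok
Recompute each column's even parity and compare to cp:
  c0: data parity 0, sent cp 0 → ok
  c1: data parity 1, sent cp 0 → mismatch
  c2: data parity 1, sent cp 1 → ok
Exactly one row (r0) and one column (c1) fail → the flipped bit is at their intersection.

row 0, column 1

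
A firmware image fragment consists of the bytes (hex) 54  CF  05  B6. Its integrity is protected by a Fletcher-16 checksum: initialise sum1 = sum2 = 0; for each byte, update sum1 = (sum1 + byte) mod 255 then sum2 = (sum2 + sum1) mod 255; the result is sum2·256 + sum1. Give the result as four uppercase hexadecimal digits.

Running sums (mod 255):
  after byte 0 (54): sum1=84, sum2=84
  after byte 1 (CF): sum1=36, sum2=120
  after byte 2 (05): sum1=41, sum2=161
  after byte 3 (B6): sum1=223, sum2=129
Checksum = sum2·256 + sum1 = 129·256 + 223 = 33247 = 0x81DF.

81DF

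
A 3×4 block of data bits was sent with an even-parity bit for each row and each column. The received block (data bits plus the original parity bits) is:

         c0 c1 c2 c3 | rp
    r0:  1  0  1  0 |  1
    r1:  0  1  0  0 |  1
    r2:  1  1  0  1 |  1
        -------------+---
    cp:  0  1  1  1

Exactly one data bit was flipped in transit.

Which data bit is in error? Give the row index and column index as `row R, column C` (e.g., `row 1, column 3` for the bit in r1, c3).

Recompute each row's even parity and compare to rp:
  r0: data parity 0, sent rp 1 → mismatch
  r1: data parity 1, sent rp 1 → ok
  r2: data parity 1, sent rp 1 → ok
Recompute each column's even parity and compare to cp:
  c0: data parity 0, sent cp 0 → ok
  c1: data parity 0, sent cp 1 → mismatch
  c2: data parity 1, sent cp 1 → ok
  c3: data parity 1, sent cp 1 → ok
Exactly one row (r0) and one column (c1) fail → the flipped bit is at their intersection.

row 0, column 1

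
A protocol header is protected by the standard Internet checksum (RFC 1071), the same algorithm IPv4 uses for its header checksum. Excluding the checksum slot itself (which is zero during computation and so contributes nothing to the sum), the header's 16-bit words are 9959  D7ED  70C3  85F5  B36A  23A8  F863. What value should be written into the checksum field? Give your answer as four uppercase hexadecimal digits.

C888

One's-complement addition (fold any carry out of bit 15 back into bit 0):
  0x9959 + 0xD7ED = 0x17146 → wrap carry → 0x7147
  0x7147 + 0x70C3 = 0x0E20A
  0xE20A + 0x85F5 = 0x167FF → wrap carry → 0x6800
  0x6800 + 0xB36A = 0x11B6A → wrap carry → 0x1B6B
  0x1B6B + 0x23A8 = 0x03F13
  0x3F13 + 0xF863 = 0x13776 → wrap carry → 0x3777
One's-complement sum = 0x3777.
Checksum = ~0x3777 & 0xFFFF = 0xC888.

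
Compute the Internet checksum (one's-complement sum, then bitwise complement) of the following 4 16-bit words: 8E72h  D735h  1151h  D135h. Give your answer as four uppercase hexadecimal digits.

One's-complement addition (fold any carry out of bit 15 back into bit 0):
  0x8E72 + 0xD735 = 0x165A7 → wrap carry → 0x65A8
  0x65A8 + 0x1151 = 0x076F9
  0x76F9 + 0xD135 = 0x1482E → wrap carry → 0x482F
One's-complement sum = 0x482F.
Checksum = ~0x482F & 0xFFFF = 0xB7D0.

B7D0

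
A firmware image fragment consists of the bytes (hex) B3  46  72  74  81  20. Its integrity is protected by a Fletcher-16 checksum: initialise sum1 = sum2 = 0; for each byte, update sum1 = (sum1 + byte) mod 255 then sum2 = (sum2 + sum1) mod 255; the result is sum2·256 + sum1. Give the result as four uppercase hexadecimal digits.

DF82

Running sums (mod 255):
  after byte 0 (B3): sum1=179, sum2=179
  after byte 1 (46): sum1=249, sum2=173
  after byte 2 (72): sum1=108, sum2=26
  after byte 3 (74): sum1=224, sum2=250
  after byte 4 (81): sum1=98, sum2=93
  after byte 5 (20): sum1=130, sum2=223
Checksum = sum2·256 + sum1 = 223·256 + 130 = 57218 = 0xDF82.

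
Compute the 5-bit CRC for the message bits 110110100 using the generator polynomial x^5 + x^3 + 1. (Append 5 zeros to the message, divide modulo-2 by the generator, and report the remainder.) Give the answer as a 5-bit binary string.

01000

Append 5 zeros: 11011010000000. Divide by 101001 (XOR where the leading bit is 1):
  pos 0: 110110 XOR 101001 = 011111
  pos 1: 111111 XOR 101001 = 010110
  pos 2: 101100 XOR 101001 = 000101
  pos 5: 101000 XOR 101001 = 000001
Remainder (last 5 bits) = 01000. This is the CRC / FCS.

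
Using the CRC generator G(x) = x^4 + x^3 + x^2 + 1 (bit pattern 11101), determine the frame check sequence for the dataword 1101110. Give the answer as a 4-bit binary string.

Append 4 zeros: 11011100000. Divide by 11101 (XOR where the leading bit is 1):
  pos 0: 11011 XOR 11101 = 00110
  pos 2: 11010 XOR 11101 = 00111
  pos 4: 11100 XOR 11101 = 00001
Remainder (last 4 bits) = 0100. This is the CRC / FCS.

0100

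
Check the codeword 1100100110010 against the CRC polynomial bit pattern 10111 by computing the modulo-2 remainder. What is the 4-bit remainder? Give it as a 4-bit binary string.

0000

Modulo-2 division of 1100100110010 by 10111:
  pos 0: 11001 XOR 10111 = 01110
  pos 1: 11100 XOR 10111 = 01011
  pos 2: 10110 XOR 10111 = 00001
  pos 6: 11100 XOR 10111 = 01011
  pos 7: 10111 XOR 10111 = 00000
Remainder = 0000 (zero — the frame passes the CRC check).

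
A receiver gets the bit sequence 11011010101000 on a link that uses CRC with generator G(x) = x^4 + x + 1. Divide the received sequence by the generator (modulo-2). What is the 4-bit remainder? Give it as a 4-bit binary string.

Modulo-2 division of 11011010101000 by 10011:
  pos 0: 11011 XOR 10011 = 01000
  pos 1: 10000 XOR 10011 = 00011
  pos 4: 11101 XOR 10011 = 01110
  pos 5: 11100 XOR 10011 = 01111
  pos 6: 11111 XOR 10011 = 01100
  pos 7: 11000 XOR 10011 = 01011
  pos 8: 10110 XOR 10011 = 00101
Remainder = 1010 (nonzero — an error is detected).

1010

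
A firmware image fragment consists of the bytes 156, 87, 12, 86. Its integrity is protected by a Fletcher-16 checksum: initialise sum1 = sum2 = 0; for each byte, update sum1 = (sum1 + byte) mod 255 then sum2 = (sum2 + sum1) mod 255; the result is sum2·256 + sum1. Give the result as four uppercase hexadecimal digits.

E656

Running sums (mod 255):
  after byte 0 (156): sum1=156, sum2=156
  after byte 1 (87): sum1=243, sum2=144
  after byte 2 (12): sum1=0, sum2=144
  after byte 3 (86): sum1=86, sum2=230
Checksum = sum2·256 + sum1 = 230·256 + 86 = 58966 = 0xE656.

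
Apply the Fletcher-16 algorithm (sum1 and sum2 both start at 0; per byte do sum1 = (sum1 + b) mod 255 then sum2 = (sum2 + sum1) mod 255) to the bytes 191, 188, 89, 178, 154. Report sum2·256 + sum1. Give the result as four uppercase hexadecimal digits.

Running sums (mod 255):
  after byte 0 (191): sum1=191, sum2=191
  after byte 1 (188): sum1=124, sum2=60
  after byte 2 (89): sum1=213, sum2=18
  after byte 3 (178): sum1=136, sum2=154
  after byte 4 (154): sum1=35, sum2=189
Checksum = sum2·256 + sum1 = 189·256 + 35 = 48419 = 0xBD23.

BD23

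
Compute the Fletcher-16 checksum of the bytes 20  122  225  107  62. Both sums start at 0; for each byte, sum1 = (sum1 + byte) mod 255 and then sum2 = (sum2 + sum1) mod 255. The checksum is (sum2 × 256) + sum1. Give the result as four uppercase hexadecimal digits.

Running sums (mod 255):
  after byte 0 (20): sum1=20, sum2=20
  after byte 1 (122): sum1=142, sum2=162
  after byte 2 (225): sum1=112, sum2=19
  after byte 3 (107): sum1=219, sum2=238
  after byte 4 (62): sum1=26, sum2=9
Checksum = sum2·256 + sum1 = 9·256 + 26 = 2330 = 0x091A.

091A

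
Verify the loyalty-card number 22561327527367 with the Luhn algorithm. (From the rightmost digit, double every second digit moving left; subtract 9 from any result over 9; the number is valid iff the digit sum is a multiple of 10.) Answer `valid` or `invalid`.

From the right, keep odd positions and double even positions (subtract 9 from any doubled value over 9):
  doubled (positions 2,4,...): 3 5 1 4 2 1 4 → sum 20
  kept (positions 1,3,...): 7 3 2 7 3 6 2 → sum 30
Total = 50.
50 mod 10 = 0, so the number is valid.

valid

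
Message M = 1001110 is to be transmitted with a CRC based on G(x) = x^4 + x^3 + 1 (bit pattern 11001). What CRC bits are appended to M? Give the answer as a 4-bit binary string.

1001

Append 4 zeros: 10011100000. Divide by 11001 (XOR where the leading bit is 1):
  pos 0: 10011 XOR 11001 = 01010
  pos 1: 10101 XOR 11001 = 01100
  pos 2: 11000 XOR 11001 = 00001
  pos 6: 10000 XOR 11001 = 01001
Remainder (last 4 bits) = 1001. This is the CRC / FCS.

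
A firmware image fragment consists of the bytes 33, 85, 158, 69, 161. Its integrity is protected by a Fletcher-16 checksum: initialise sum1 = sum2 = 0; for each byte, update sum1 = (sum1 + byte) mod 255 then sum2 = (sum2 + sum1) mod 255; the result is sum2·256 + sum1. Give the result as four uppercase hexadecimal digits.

Running sums (mod 255):
  after byte 0 (33): sum1=33, sum2=33
  after byte 1 (85): sum1=118, sum2=151
  after byte 2 (158): sum1=21, sum2=172
  after byte 3 (69): sum1=90, sum2=7
  after byte 4 (161): sum1=251, sum2=3
Checksum = sum2·256 + sum1 = 3·256 + 251 = 1019 = 0x03FB.

03FB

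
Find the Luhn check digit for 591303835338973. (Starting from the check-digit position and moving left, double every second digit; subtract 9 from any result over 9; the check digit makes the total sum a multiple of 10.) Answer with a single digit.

Partial digits right→left: 3 7 9 8 3 3 5 3 8 3 0 3 1 9 5
Double every second digit counting from the check-digit position (so the 1st, 3rd, 5th, ... of the partial from the right).
  doubled (with −9 where >9): 6 9 6 1 7 0 2 1 → sum 32
  kept as-is: 7 8 3 3 3 3 9 → sum 36
Total = 32 + 36 = 68.
Check digit = (10 − (68 mod 10)) mod 10 = 2.

2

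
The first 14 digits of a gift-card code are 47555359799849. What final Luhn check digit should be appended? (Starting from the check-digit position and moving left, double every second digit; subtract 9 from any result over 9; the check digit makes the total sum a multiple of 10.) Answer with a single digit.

5

Partial digits right→left: 9 4 8 9 9 7 9 5 3 5 5 5 7 4
Double every second digit counting from the check-digit position (so the 1st, 3rd, 5th, ... of the partial from the right).
  doubled (with −9 where >9): 9 7 9 9 6 1 5 → sum 46
  kept as-is: 4 9 7 5 5 5 4 → sum 39
Total = 46 + 39 = 85.
Check digit = (10 − (85 mod 10)) mod 10 = 5.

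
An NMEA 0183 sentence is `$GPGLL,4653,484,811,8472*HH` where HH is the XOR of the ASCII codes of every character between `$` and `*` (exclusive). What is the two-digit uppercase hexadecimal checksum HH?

5D

XOR the ASCII codes of the payload characters:
  'G' = 0x47 → acc = 0x47
  'P' = 0x50 → acc = 0x17
  'G' = 0x47 → acc = 0x50
  'L' = 0x4C → acc = 0x1C
  'L' = 0x4C → acc = 0x50
  ',' = 0x2C → acc = 0x7C
  '4' = 0x34 → acc = 0x48
  '6' = 0x36 → acc = 0x7E
  '5' = 0x35 → acc = 0x4B
  '3' = 0x33 → acc = 0x78
  ',' = 0x2C → acc = 0x54
  '4' = 0x34 → acc = 0x60
  '8' = 0x38 → acc = 0x58
  '4' = 0x34 → acc = 0x6C
  ',' = 0x2C → acc = 0x40
  '8' = 0x38 → acc = 0x78
  '1' = 0x31 → acc = 0x49
  '1' = 0x31 → acc = 0x78
  ',' = 0x2C → acc = 0x54
  '8' = 0x38 → acc = 0x6C
  '4' = 0x34 → acc = 0x58
  '7' = 0x37 → acc = 0x6F
  '2' = 0x32 → acc = 0x5D
Checksum = 0x5D.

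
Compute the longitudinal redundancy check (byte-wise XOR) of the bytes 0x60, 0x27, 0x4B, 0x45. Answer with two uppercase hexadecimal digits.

49

XOR the bytes together:
  start with 0x60
  0x60 ⊕ 0x27 = 0x47
  0x47 ⊕ 0x4B = 0x0C
  0x0C ⊕ 0x45 = 0x49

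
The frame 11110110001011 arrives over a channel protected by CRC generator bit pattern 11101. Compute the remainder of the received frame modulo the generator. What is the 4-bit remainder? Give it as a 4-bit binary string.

0100

Modulo-2 division of 11110110001011 by 11101:
  pos 0: 11110 XOR 11101 = 00011
  pos 3: 11110 XOR 11101 = 00011
  pos 6: 11001 XOR 11101 = 00100
  pos 8: 10001 XOR 11101 = 01100
  pos 9: 11001 XOR 11101 = 00100
Remainder = 0100 (nonzero — an error is detected).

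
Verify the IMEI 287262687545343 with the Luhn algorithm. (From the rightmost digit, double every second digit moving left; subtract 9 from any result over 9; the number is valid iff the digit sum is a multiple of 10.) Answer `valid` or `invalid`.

From the right, keep odd positions and double even positions (subtract 9 from any doubled value over 9):
  doubled (positions 2,4,...): 8 1 1 7 4 4 7 → sum 32
  kept (positions 1,3,...): 3 3 4 7 6 6 7 2 → sum 38
Total = 70.
70 mod 10 = 0, so the number is valid.

valid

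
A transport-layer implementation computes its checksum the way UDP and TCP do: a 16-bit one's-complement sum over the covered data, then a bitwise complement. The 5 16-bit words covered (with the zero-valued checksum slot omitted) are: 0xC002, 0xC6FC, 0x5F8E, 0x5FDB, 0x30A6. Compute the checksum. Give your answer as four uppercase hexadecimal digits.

88F0

One's-complement addition (fold any carry out of bit 15 back into bit 0):
  0xC002 + 0xC6FC = 0x186FE → wrap carry → 0x86FF
  0x86FF + 0x5F8E = 0x0E68D
  0xE68D + 0x5FDB = 0x14668 → wrap carry → 0x4669
  0x4669 + 0x30A6 = 0x0770F
One's-complement sum = 0x770F.
Checksum = ~0x770F & 0xFFFF = 0x88F0.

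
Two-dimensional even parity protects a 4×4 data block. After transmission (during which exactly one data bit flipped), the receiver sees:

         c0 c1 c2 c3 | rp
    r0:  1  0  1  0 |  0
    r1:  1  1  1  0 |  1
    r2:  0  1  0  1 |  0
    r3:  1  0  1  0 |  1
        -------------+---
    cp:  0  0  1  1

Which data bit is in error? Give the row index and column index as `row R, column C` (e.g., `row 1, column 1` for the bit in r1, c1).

Recompute each row's even parity and compare to rp:
  r0: data parity 0, sent rp 0 → ok
  r1: data parity 1, sent rp 1 → ok
  r2: data parity 0, sent rp 0 → ok
  r3: data parity 0, sent rp 1 → mismatch
Recompute each column's even parity and compare to cp:
  c0: data parity 1, sent cp 0 → mismatch
  c1: data parity 0, sent cp 0 → ok
  c2: data parity 1, sent cp 1 → ok
  c3: data parity 1, sent cp 1 → ok
Exactly one row (r3) and one column (c0) fail → the flipped bit is at their intersection.

row 3, column 0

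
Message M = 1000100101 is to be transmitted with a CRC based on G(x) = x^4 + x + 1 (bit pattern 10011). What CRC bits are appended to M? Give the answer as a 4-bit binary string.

Append 4 zeros: 10001001010000. Divide by 10011 (XOR where the leading bit is 1):
  pos 0: 10001 XOR 10011 = 00010
  pos 3: 10001 XOR 10011 = 00010
  pos 6: 10010 XOR 10011 = 00001
Remainder (last 4 bits) = 1000. This is the CRC / FCS.

1000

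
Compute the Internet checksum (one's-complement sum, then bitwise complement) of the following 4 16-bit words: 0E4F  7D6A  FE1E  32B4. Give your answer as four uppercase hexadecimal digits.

One's-complement addition (fold any carry out of bit 15 back into bit 0):
  0x0E4F + 0x7D6A = 0x08BB9
  0x8BB9 + 0xFE1E = 0x189D7 → wrap carry → 0x89D8
  0x89D8 + 0x32B4 = 0x0BC8C
One's-complement sum = 0xBC8C.
Checksum = ~0xBC8C & 0xFFFF = 0x4373.

4373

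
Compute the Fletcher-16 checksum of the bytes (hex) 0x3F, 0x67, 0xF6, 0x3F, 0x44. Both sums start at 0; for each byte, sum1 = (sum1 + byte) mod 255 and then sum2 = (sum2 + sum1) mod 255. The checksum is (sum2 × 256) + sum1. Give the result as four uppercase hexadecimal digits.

8121

Running sums (mod 255):
  after byte 0 (0x3F): sum1=63, sum2=63
  after byte 1 (0x67): sum1=166, sum2=229
  after byte 2 (0xF6): sum1=157, sum2=131
  after byte 3 (0x3F): sum1=220, sum2=96
  after byte 4 (0x44): sum1=33, sum2=129
Checksum = sum2·256 + sum1 = 129·256 + 33 = 33057 = 0x8121.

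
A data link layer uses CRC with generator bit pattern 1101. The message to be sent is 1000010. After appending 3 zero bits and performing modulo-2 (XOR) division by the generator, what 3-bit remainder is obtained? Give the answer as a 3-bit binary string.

011

Append 3 zeros: 1000010000. Divide by 1101 (XOR where the leading bit is 1):
  pos 0: 1000 XOR 1101 = 0101
  pos 1: 1010 XOR 1101 = 0111
  pos 2: 1111 XOR 1101 = 0010
  pos 4: 1000 XOR 1101 = 0101
  pos 5: 1010 XOR 1101 = 0111
  pos 6: 1110 XOR 1101 = 0011
Remainder (last 3 bits) = 011. This is the CRC / FCS.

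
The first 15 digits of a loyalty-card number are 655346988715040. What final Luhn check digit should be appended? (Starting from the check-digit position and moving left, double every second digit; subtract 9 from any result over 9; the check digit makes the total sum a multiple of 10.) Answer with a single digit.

Partial digits right→left: 0 4 0 5 1 7 8 8 9 6 4 3 5 5 6
Double every second digit counting from the check-digit position (so the 1st, 3rd, 5th, ... of the partial from the right).
  doubled (with −9 where >9): 0 0 2 7 9 8 1 3 → sum 30
  kept as-is: 4 5 7 8 6 3 5 → sum 38
Total = 30 + 38 = 68.
Check digit = (10 − (68 mod 10)) mod 10 = 2.

2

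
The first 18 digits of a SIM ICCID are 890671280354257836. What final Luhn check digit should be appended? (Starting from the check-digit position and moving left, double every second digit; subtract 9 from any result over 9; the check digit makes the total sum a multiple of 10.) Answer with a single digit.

0

Partial digits right→left: 6 3 8 7 5 2 4 5 3 0 8 2 1 7 6 0 9 8
Double every second digit counting from the check-digit position (so the 1st, 3rd, 5th, ... of the partial from the right).
  doubled (with −9 where >9): 3 7 1 8 6 7 2 3 9 → sum 46
  kept as-is: 3 7 2 5 0 2 7 0 8 → sum 34
Total = 46 + 34 = 80.
Check digit = (10 − (80 mod 10)) mod 10 = 0.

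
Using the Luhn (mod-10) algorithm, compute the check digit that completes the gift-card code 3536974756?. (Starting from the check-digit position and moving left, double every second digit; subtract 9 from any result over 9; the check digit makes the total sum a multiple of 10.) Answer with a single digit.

9

Partial digits right→left: 6 5 7 4 7 9 6 3 5 3
Double every second digit counting from the check-digit position (so the 1st, 3rd, 5th, ... of the partial from the right).
  doubled (with −9 where >9): 3 5 5 3 1 → sum 17
  kept as-is: 5 4 9 3 3 → sum 24
Total = 17 + 24 = 41.
Check digit = (10 − (41 mod 10)) mod 10 = 9.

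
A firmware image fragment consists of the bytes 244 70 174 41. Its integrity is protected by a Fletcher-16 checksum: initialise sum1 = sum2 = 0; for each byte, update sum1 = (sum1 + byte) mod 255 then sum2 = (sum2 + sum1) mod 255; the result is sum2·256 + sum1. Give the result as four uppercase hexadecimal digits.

2D13

Running sums (mod 255):
  after byte 0 (244): sum1=244, sum2=244
  after byte 1 (70): sum1=59, sum2=48
  after byte 2 (174): sum1=233, sum2=26
  after byte 3 (41): sum1=19, sum2=45
Checksum = sum2·256 + sum1 = 45·256 + 19 = 11539 = 0x2D13.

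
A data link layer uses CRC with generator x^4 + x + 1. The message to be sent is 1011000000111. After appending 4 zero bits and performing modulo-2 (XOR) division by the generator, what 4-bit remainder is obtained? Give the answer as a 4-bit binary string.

1111

Append 4 zeros: 10110000001110000. Divide by 10011 (XOR where the leading bit is 1):
  pos 0: 10110 XOR 10011 = 00101
  pos 2: 10100 XOR 10011 = 00111
  pos 4: 11100 XOR 10011 = 01111
  pos 5: 11110 XOR 10011 = 01101
  pos 6: 11011 XOR 10011 = 01000
  pos 7: 10001 XOR 10011 = 00010
  pos 10: 10100 XOR 10011 = 00111
  pos 12: 11100 XOR 10011 = 01111
Remainder (last 4 bits) = 1111. This is the CRC / FCS.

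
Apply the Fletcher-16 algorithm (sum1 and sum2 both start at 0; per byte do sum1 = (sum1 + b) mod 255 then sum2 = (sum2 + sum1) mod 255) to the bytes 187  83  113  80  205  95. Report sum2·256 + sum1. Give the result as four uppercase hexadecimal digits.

Running sums (mod 255):
  after byte 0 (187): sum1=187, sum2=187
  after byte 1 (83): sum1=15, sum2=202
  after byte 2 (113): sum1=128, sum2=75
  after byte 3 (80): sum1=208, sum2=28
  after byte 4 (205): sum1=158, sum2=186
  after byte 5 (95): sum1=253, sum2=184
Checksum = sum2·256 + sum1 = 184·256 + 253 = 47357 = 0xB8FD.

B8FD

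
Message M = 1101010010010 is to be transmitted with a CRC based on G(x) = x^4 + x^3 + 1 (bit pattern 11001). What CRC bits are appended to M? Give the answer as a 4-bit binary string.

Append 4 zeros: 11010100100100000. Divide by 11001 (XOR where the leading bit is 1):
  pos 0: 11010 XOR 11001 = 00011
  pos 3: 11100 XOR 11001 = 00101
  pos 5: 10110 XOR 11001 = 01111
  pos 6: 11110 XOR 11001 = 00111
  pos 8: 11110 XOR 11001 = 00111
  pos 10: 11100 XOR 11001 = 00101
  pos 12: 10100 XOR 11001 = 01101
Remainder (last 4 bits) = 1101. This is the CRC / FCS.

1101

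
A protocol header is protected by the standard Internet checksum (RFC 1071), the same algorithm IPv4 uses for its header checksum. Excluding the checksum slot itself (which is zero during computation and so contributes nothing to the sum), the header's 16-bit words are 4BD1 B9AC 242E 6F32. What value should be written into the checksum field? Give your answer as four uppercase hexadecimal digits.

One's-complement addition (fold any carry out of bit 15 back into bit 0):
  0x4BD1 + 0xB9AC = 0x1057D → wrap carry → 0x057E
  0x057E + 0x242E = 0x029AC
  0x29AC + 0x6F32 = 0x098DE
One's-complement sum = 0x98DE.
Checksum = ~0x98DE & 0xFFFF = 0x6721.

6721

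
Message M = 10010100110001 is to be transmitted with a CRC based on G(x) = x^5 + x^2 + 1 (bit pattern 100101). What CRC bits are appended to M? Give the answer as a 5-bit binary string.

01110

Append 5 zeros: 1001010011000100000. Divide by 100101 (XOR where the leading bit is 1):
  pos 0: 100101 XOR 100101 = 000000
  pos 8: 110001 XOR 100101 = 010100
  pos 9: 101000 XOR 100101 = 001101
  pos 11: 110100 XOR 100101 = 010001
  pos 12: 100010 XOR 100101 = 000111
Remainder (last 5 bits) = 01110. This is the CRC / FCS.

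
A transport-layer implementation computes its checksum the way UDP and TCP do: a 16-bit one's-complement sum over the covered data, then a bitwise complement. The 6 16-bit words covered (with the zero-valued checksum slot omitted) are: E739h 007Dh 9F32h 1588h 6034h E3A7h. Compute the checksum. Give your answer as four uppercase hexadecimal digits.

1FB2

One's-complement addition (fold any carry out of bit 15 back into bit 0):
  0xE739 + 0x007D = 0x0E7B6
  0xE7B6 + 0x9F32 = 0x186E8 → wrap carry → 0x86E9
  0x86E9 + 0x1588 = 0x09C71
  0x9C71 + 0x6034 = 0x0FCA5
  0xFCA5 + 0xE3A7 = 0x1E04C → wrap carry → 0xE04D
One's-complement sum = 0xE04D.
Checksum = ~0xE04D & 0xFFFF = 0x1FB2.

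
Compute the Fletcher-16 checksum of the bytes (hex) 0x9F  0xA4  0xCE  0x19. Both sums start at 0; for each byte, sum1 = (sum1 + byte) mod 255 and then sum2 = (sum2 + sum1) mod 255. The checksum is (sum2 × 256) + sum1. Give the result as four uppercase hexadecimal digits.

Running sums (mod 255):
  after byte 0 (0x9F): sum1=159, sum2=159
  after byte 1 (0xA4): sum1=68, sum2=227
  after byte 2 (0xCE): sum1=19, sum2=246
  after byte 3 (0x19): sum1=44, sum2=35
Checksum = sum2·256 + sum1 = 35·256 + 44 = 9004 = 0x232C.

232C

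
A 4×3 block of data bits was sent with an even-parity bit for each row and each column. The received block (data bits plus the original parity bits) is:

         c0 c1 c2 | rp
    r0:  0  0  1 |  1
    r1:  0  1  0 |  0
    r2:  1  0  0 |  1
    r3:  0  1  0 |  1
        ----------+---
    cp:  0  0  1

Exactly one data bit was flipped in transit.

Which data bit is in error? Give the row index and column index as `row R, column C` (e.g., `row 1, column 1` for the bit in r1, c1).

Recompute each row's even parity and compare to rp:
  r0: data parity 1, sent rp 1 → ok
  r1: data parity 1, sent rp 0 → mismatch
  r2: data parity 1, sent rp 1 → ok
  r3: data parity 1, sent rp 1 → ok
Recompute each column's even parity and compare to cp:
  c0: data parity 1, sent cp 0 → mismatch
  c1: data parity 0, sent cp 0 → ok
  c2: data parity 1, sent cp 1 → ok
Exactly one row (r1) and one column (c0) fail → the flipped bit is at their intersection.

row 1, column 0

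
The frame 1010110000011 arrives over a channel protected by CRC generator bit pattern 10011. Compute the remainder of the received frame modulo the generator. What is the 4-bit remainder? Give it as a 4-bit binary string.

Modulo-2 division of 1010110000011 by 10011:
  pos 0: 10101 XOR 10011 = 00110
  pos 2: 11010 XOR 10011 = 01001
  pos 3: 10010 XOR 10011 = 00001
  pos 7: 10001 XOR 10011 = 00010
Remainder = 0101 (nonzero — an error is detected).

0101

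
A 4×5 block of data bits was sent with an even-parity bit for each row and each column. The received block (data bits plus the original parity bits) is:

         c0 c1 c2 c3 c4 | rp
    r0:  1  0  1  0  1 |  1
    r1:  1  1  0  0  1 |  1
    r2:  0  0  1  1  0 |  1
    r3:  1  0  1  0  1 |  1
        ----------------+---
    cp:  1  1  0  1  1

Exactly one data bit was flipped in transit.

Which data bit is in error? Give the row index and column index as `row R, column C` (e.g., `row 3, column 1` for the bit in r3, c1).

row 2, column 2

Recompute each row's even parity and compare to rp:
  r0: data parity 1, sent rp 1 → ok
  r1: data parity 1, sent rp 1 → ok
  r2: data parity 0, sent rp 1 → mismatch
  r3: data parity 1, sent rp 1 → ok
Recompute each column's even parity and compare to cp:
  c0: data parity 1, sent cp 1 → ok
  c1: data parity 1, sent cp 1 → ok
  c2: data parity 1, sent cp 0 → mismatch
  c3: data parity 1, sent cp 1 → ok
  c4: data parity 1, sent cp 1 → ok
Exactly one row (r2) and one column (c2) fail → the flipped bit is at their intersection.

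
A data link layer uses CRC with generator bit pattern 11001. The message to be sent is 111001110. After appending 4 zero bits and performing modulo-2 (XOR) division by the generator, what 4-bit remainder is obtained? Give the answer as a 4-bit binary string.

0111

Append 4 zeros: 1110011100000. Divide by 11001 (XOR where the leading bit is 1):
  pos 0: 11100 XOR 11001 = 00101
  pos 2: 10111 XOR 11001 = 01110
  pos 3: 11101 XOR 11001 = 00100
  pos 5: 10000 XOR 11001 = 01001
  pos 6: 10010 XOR 11001 = 01011
  pos 7: 10110 XOR 11001 = 01111
  pos 8: 11110 XOR 11001 = 00111
Remainder (last 4 bits) = 0111. This is the CRC / FCS.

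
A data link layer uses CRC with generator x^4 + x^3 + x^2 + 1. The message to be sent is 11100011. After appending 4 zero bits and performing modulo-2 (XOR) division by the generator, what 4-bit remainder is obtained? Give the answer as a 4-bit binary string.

1011

Append 4 zeros: 111000110000. Divide by 11101 (XOR where the leading bit is 1):
  pos 0: 11100 XOR 11101 = 00001
  pos 4: 10110 XOR 11101 = 01011
  pos 5: 10110 XOR 11101 = 01011
  pos 6: 10110 XOR 11101 = 01011
  pos 7: 10110 XOR 11101 = 01011
Remainder (last 4 bits) = 1011. This is the CRC / FCS.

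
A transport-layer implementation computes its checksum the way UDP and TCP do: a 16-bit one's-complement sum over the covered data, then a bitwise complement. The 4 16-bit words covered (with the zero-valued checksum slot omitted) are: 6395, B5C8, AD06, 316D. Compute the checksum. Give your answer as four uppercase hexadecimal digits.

One's-complement addition (fold any carry out of bit 15 back into bit 0):
  0x6395 + 0xB5C8 = 0x1195D → wrap carry → 0x195E
  0x195E + 0xAD06 = 0x0C664
  0xC664 + 0x316D = 0x0F7D1
One's-complement sum = 0xF7D1.
Checksum = ~0xF7D1 & 0xFFFF = 0x082E.

082E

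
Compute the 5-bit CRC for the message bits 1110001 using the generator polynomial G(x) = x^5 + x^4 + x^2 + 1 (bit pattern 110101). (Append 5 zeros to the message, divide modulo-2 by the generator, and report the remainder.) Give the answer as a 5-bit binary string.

00101

Append 5 zeros: 111000100000. Divide by 110101 (XOR where the leading bit is 1):
  pos 0: 111000 XOR 110101 = 001101
  pos 2: 110110 XOR 110101 = 000011
  pos 6: 110000 XOR 110101 = 000101
Remainder (last 5 bits) = 00101. This is the CRC / FCS.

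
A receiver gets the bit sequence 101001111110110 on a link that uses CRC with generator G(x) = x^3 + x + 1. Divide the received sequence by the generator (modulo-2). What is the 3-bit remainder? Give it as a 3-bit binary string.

Modulo-2 division of 101001111110110 by 1011:
  pos 0: 1010 XOR 1011 = 0001
  pos 3: 1011 XOR 1011 = 0000
  pos 7: 1111 XOR 1011 = 0100
  pos 8: 1000 XOR 1011 = 0011
  pos 10: 1111 XOR 1011 = 0100
  pos 11: 1000 XOR 1011 = 0011
Remainder = 011 (nonzero — an error is detected).

011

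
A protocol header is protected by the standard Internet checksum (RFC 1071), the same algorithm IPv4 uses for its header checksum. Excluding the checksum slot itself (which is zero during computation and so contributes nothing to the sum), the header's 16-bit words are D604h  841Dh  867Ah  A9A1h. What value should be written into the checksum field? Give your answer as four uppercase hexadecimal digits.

75C1

One's-complement addition (fold any carry out of bit 15 back into bit 0):
  0xD604 + 0x841D = 0x15A21 → wrap carry → 0x5A22
  0x5A22 + 0x867A = 0x0E09C
  0xE09C + 0xA9A1 = 0x18A3D → wrap carry → 0x8A3E
One's-complement sum = 0x8A3E.
Checksum = ~0x8A3E & 0xFFFF = 0x75C1.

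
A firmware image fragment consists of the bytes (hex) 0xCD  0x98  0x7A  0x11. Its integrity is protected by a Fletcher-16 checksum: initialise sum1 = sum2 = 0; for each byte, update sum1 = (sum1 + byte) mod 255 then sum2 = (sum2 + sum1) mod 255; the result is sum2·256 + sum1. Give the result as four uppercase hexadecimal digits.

Running sums (mod 255):
  after byte 0 (0xCD): sum1=205, sum2=205
  after byte 1 (0x98): sum1=102, sum2=52
  after byte 2 (0x7A): sum1=224, sum2=21
  after byte 3 (0x11): sum1=241, sum2=7
Checksum = sum2·256 + sum1 = 7·256 + 241 = 2033 = 0x07F1.

07F1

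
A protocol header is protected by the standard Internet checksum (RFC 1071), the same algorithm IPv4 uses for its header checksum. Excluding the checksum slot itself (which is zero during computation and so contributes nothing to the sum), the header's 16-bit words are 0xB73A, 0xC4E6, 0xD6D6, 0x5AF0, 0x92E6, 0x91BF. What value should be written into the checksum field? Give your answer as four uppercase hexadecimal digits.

One's-complement addition (fold any carry out of bit 15 back into bit 0):
  0xB73A + 0xC4E6 = 0x17C20 → wrap carry → 0x7C21
  0x7C21 + 0xD6D6 = 0x152F7 → wrap carry → 0x52F8
  0x52F8 + 0x5AF0 = 0x0ADE8
  0xADE8 + 0x92E6 = 0x140CE → wrap carry → 0x40CF
  0x40CF + 0x91BF = 0x0D28E
One's-complement sum = 0xD28E.
Checksum = ~0xD28E & 0xFFFF = 0x2D71.

2D71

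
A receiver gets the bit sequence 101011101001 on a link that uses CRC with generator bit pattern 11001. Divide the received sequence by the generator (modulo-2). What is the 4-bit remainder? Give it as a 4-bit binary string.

0010

Modulo-2 division of 101011101001 by 11001:
  pos 0: 10101 XOR 11001 = 01100
  pos 1: 11001 XOR 11001 = 00000
  pos 6: 10100 XOR 11001 = 01101
  pos 7: 11011 XOR 11001 = 00010
Remainder = 0010 (nonzero — an error is detected).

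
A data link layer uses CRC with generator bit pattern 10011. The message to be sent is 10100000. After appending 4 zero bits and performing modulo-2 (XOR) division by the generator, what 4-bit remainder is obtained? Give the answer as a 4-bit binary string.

0100

Append 4 zeros: 101000000000. Divide by 10011 (XOR where the leading bit is 1):
  pos 0: 10100 XOR 10011 = 00111
  pos 2: 11100 XOR 10011 = 01111
  pos 3: 11110 XOR 10011 = 01101
  pos 4: 11010 XOR 10011 = 01001
  pos 5: 10010 XOR 10011 = 00001
Remainder (last 4 bits) = 0100. This is the CRC / FCS.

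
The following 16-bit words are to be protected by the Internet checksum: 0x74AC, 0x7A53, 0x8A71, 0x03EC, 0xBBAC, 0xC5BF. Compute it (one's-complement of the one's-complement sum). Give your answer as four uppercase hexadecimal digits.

One's-complement addition (fold any carry out of bit 15 back into bit 0):
  0x74AC + 0x7A53 = 0x0EEFF
  0xEEFF + 0x8A71 = 0x17970 → wrap carry → 0x7971
  0x7971 + 0x03EC = 0x07D5D
  0x7D5D + 0xBBAC = 0x13909 → wrap carry → 0x390A
  0x390A + 0xC5BF = 0x0FEC9
One's-complement sum = 0xFEC9.
Checksum = ~0xFEC9 & 0xFFFF = 0x0136.

0136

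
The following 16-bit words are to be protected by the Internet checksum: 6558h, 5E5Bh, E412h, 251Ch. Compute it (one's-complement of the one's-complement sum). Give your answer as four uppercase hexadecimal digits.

One's-complement addition (fold any carry out of bit 15 back into bit 0):
  0x6558 + 0x5E5B = 0x0C3B3
  0xC3B3 + 0xE412 = 0x1A7C5 → wrap carry → 0xA7C6
  0xA7C6 + 0x251C = 0x0CCE2
One's-complement sum = 0xCCE2.
Checksum = ~0xCCE2 & 0xFFFF = 0x331D.

331D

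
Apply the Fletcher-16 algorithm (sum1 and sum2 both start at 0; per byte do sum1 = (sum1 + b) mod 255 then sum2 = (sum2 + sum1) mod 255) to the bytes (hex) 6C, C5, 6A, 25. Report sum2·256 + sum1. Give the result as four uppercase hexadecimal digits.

FCC1

Running sums (mod 255):
  after byte 0 (6C): sum1=108, sum2=108
  after byte 1 (C5): sum1=50, sum2=158
  after byte 2 (6A): sum1=156, sum2=59
  after byte 3 (25): sum1=193, sum2=252
Checksum = sum2·256 + sum1 = 252·256 + 193 = 64705 = 0xFCC1.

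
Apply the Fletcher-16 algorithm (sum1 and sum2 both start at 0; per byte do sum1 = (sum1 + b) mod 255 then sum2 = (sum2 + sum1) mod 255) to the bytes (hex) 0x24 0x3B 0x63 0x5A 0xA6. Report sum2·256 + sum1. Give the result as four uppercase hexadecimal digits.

27C3

Running sums (mod 255):
  after byte 0 (0x24): sum1=36, sum2=36
  after byte 1 (0x3B): sum1=95, sum2=131
  after byte 2 (0x63): sum1=194, sum2=70
  after byte 3 (0x5A): sum1=29, sum2=99
  after byte 4 (0xA6): sum1=195, sum2=39
Checksum = sum2·256 + sum1 = 39·256 + 195 = 10179 = 0x27C3.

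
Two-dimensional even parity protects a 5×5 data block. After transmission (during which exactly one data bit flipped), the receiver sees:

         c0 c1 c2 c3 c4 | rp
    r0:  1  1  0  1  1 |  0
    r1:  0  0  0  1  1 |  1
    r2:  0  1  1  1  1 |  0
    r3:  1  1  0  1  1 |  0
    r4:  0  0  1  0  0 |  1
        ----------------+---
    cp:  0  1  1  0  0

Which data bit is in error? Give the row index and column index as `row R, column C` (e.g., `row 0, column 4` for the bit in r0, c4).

row 1, column 2

Recompute each row's even parity and compare to rp:
  r0: data parity 0, sent rp 0 → ok
  r1: data parity 0, sent rp 1 → mismatch
  r2: data parity 0, sent rp 0 → ok
  r3: data parity 0, sent rp 0 → ok
  r4: data parity 1, sent rp 1 → ok
Recompute each column's even parity and compare to cp:
  c0: data parity 0, sent cp 0 → ok
  c1: data parity 1, sent cp 1 → ok
  c2: data parity 0, sent cp 1 → mismatch
  c3: data parity 0, sent cp 0 → ok
  c4: data parity 0, sent cp 0 → ok
Exactly one row (r1) and one column (c2) fail → the flipped bit is at their intersection.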